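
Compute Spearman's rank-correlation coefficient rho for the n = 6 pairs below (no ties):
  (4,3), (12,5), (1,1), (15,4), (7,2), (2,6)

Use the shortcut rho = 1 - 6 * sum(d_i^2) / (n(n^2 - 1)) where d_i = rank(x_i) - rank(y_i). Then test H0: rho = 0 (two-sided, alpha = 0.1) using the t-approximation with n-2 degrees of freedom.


Step 1: Rank x and y separately (midranks; no ties here).
rank(x): 4->3, 12->5, 1->1, 15->6, 7->4, 2->2
rank(y): 3->3, 5->5, 1->1, 4->4, 2->2, 6->6
Step 2: d_i = R_x(i) - R_y(i); compute d_i^2.
  (3-3)^2=0, (5-5)^2=0, (1-1)^2=0, (6-4)^2=4, (4-2)^2=4, (2-6)^2=16
sum(d^2) = 24.
Step 3: rho = 1 - 6*24 / (6*(6^2 - 1)) = 1 - 144/210 = 0.314286.
Step 4: Under H0, t = rho * sqrt((n-2)/(1-rho^2)) = 0.6621 ~ t(4).
Step 5: Two-sided p-value from the t-distribution with 4 df = 0.544093.
Step 6: alpha = 0.1. fail to reject H0.

rho = 0.3143, p = 0.544093, fail to reject H0 at alpha = 0.1.


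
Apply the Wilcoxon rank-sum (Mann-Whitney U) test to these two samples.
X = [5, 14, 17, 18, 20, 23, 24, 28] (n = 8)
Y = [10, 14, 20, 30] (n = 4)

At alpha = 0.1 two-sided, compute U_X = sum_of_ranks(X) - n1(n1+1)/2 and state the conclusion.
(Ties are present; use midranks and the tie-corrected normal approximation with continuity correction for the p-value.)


Step 1: Combine and sort all 12 observations; assign midranks.
sorted (value, group): (5,X), (10,Y), (14,X), (14,Y), (17,X), (18,X), (20,X), (20,Y), (23,X), (24,X), (28,X), (30,Y)
ranks: 5->1, 10->2, 14->3.5, 14->3.5, 17->5, 18->6, 20->7.5, 20->7.5, 23->9, 24->10, 28->11, 30->12
Step 2: Rank sum for X: R1 = 1 + 3.5 + 5 + 6 + 7.5 + 9 + 10 + 11 = 53.
Step 3: U_X = R1 - n1(n1+1)/2 = 53 - 8*9/2 = 53 - 36 = 17.
       U_Y = n1*n2 - U_X = 32 - 17 = 15.
Step 4: Ties are present, so use the tie-corrected normal approximation (with continuity correction) for the p-value.
Step 5: p-value = 0.932087; compare to alpha = 0.1. fail to reject H0.

U_X = 17, p = 0.932087, fail to reject H0 at alpha = 0.1.


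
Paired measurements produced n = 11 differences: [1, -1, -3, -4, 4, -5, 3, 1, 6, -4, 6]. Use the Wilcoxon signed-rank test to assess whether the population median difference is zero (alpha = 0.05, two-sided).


Step 1: Drop any zero differences (none here) and take |d_i|.
|d| = [1, 1, 3, 4, 4, 5, 3, 1, 6, 4, 6]
Step 2: Midrank |d_i| (ties get averaged ranks).
ranks: |1|->2, |1|->2, |3|->4.5, |4|->7, |4|->7, |5|->9, |3|->4.5, |1|->2, |6|->10.5, |4|->7, |6|->10.5
Step 3: Attach original signs; sum ranks with positive sign and with negative sign.
W+ = 2 + 7 + 4.5 + 2 + 10.5 + 10.5 = 36.5
W- = 2 + 4.5 + 7 + 9 + 7 = 29.5
(Check: W+ + W- = 66 should equal n(n+1)/2 = 66.)
Step 4: Test statistic W = min(W+, W-) = 29.5.
Step 5: Ties in |d|, so use the tie-corrected normal approximation.
        E[W] = n(n+1)/4 = 11*12/4 = 33.
        Tie groups: |d|=1 (t=3), |d|=3 (t=2), |d|=4 (t=3), |d|=6 (t=2); sum(t^3 - t) = 60.
        Var[W] = n(n+1)(2n+1)/24 - sum(t^3-t)/48 = 3036/24 - 60/48 = 125.25.
        z = (W - E[W]) / sqrt(Var[W]) = (29.5 - 33) / 11.1915 = -0.3127.
        Two-sided p = 2*Phi(z) = 0.754481.
Step 6: alpha = 0.05. fail to reject H0.

W+ = 36.5, W- = 29.5, W = min = 29.5, p = 0.754481, fail to reject H0.


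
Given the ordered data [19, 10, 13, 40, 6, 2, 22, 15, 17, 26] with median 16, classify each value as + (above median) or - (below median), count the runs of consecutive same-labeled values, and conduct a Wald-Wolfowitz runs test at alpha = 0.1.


Step 1: Compute median = 16; label A = above, B = below.
Labels in order: ABBABBABAA  (n_A = 5, n_B = 5)
Step 2: Count runs R = 7.
Step 3: Under H0 (random ordering), E[R] = 2*n_A*n_B/(n_A+n_B) + 1 = 2*5*5/10 + 1 = 6.0000.
        Var[R] = 2*n_A*n_B*(2*n_A*n_B - n_A - n_B) / ((n_A+n_B)^2 * (n_A+n_B-1)) = 2000/900 = 2.2222.
        SD[R] = 1.4907.
Step 4: Continuity-corrected z = (R - 0.5 - E[R]) / SD[R] = (7 - 0.5 - 6.0000) / 1.4907 = 0.3354.
Step 5: Two-sided p-value via normal approximation = 2*(1 - Phi(|z|)) = 0.737316.
Step 6: alpha = 0.1. fail to reject H0.

R = 7, z = 0.3354, p = 0.737316, fail to reject H0.


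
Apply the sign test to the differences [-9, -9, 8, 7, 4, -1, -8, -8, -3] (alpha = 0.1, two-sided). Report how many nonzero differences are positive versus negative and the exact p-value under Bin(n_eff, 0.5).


Step 1: Discard zero differences. Original n = 9; n_eff = number of nonzero differences = 9.
Nonzero differences (with sign): -9, -9, +8, +7, +4, -1, -8, -8, -3
Step 2: Count signs: positive = 3, negative = 6.
Step 3: Under H0: P(positive) = 0.5, so the number of positives S ~ Bin(9, 0.5).
Step 4: Two-sided exact p-value = sum of Bin(9,0.5) probabilities at or below the observed probability = 0.507812.
Step 5: alpha = 0.1. fail to reject H0.

n_eff = 9, pos = 3, neg = 6, p = 0.507812, fail to reject H0.


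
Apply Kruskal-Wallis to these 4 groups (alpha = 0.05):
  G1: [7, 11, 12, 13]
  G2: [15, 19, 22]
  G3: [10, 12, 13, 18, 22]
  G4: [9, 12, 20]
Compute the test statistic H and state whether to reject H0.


Step 1: Combine all N = 15 observations and assign midranks.
sorted (value, group, rank): (7,G1,1), (9,G4,2), (10,G3,3), (11,G1,4), (12,G1,6), (12,G3,6), (12,G4,6), (13,G1,8.5), (13,G3,8.5), (15,G2,10), (18,G3,11), (19,G2,12), (20,G4,13), (22,G2,14.5), (22,G3,14.5)
Step 2: Sum ranks within each group.
R_1 = 19.5 (n_1 = 4)
R_2 = 36.5 (n_2 = 3)
R_3 = 43 (n_3 = 5)
R_4 = 21 (n_4 = 3)
Step 3: H = 12/(N(N+1)) * sum(R_i^2/n_i) - 3(N+1)
     = 12/(15*16) * (19.5^2/4 + 36.5^2/3 + 43^2/5 + 21^2/3) - 3*16
     = 0.050000 * 1055.95 - 48
     = 4.797292.
Step 4: Ties present; correction factor C = 1 - 36/(15^3 - 15) = 0.989286. Corrected H = 4.797292 / 0.989286 = 4.849248.
Step 5: Under H0, H ~ chi^2(3); p-value = 0.183175.
Step 6: alpha = 0.05. fail to reject H0.

H = 4.8492, df = 3, p = 0.183175, fail to reject H0.


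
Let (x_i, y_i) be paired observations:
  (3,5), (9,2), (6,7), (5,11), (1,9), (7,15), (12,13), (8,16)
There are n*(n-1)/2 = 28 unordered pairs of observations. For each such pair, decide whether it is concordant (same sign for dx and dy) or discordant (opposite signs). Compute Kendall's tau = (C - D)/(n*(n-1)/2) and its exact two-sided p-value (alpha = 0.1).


Step 1: Enumerate the 28 unordered pairs (i,j) with i<j and classify each by sign(x_j-x_i) * sign(y_j-y_i).
  (1,2):dx=+6,dy=-3->D; (1,3):dx=+3,dy=+2->C; (1,4):dx=+2,dy=+6->C; (1,5):dx=-2,dy=+4->D
  (1,6):dx=+4,dy=+10->C; (1,7):dx=+9,dy=+8->C; (1,8):dx=+5,dy=+11->C; (2,3):dx=-3,dy=+5->D
  (2,4):dx=-4,dy=+9->D; (2,5):dx=-8,dy=+7->D; (2,6):dx=-2,dy=+13->D; (2,7):dx=+3,dy=+11->C
  (2,8):dx=-1,dy=+14->D; (3,4):dx=-1,dy=+4->D; (3,5):dx=-5,dy=+2->D; (3,6):dx=+1,dy=+8->C
  (3,7):dx=+6,dy=+6->C; (3,8):dx=+2,dy=+9->C; (4,5):dx=-4,dy=-2->C; (4,6):dx=+2,dy=+4->C
  (4,7):dx=+7,dy=+2->C; (4,8):dx=+3,dy=+5->C; (5,6):dx=+6,dy=+6->C; (5,7):dx=+11,dy=+4->C
  (5,8):dx=+7,dy=+7->C; (6,7):dx=+5,dy=-2->D; (6,8):dx=+1,dy=+1->C; (7,8):dx=-4,dy=+3->D
Step 2: C = 17, D = 11, total pairs = 28.
Step 3: tau = (C - D)/(n(n-1)/2) = (17 - 11)/28 = 0.214286.
Step 4: Exact two-sided p-value (enumerate n! = 40320 permutations of y under H0): p = 0.548413.
Step 5: alpha = 0.1. fail to reject H0.

tau_b = 0.2143 (C=17, D=11), p = 0.548413, fail to reject H0.


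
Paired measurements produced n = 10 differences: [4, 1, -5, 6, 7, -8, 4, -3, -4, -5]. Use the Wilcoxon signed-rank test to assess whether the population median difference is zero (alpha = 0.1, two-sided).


Step 1: Drop any zero differences (none here) and take |d_i|.
|d| = [4, 1, 5, 6, 7, 8, 4, 3, 4, 5]
Step 2: Midrank |d_i| (ties get averaged ranks).
ranks: |4|->4, |1|->1, |5|->6.5, |6|->8, |7|->9, |8|->10, |4|->4, |3|->2, |4|->4, |5|->6.5
Step 3: Attach original signs; sum ranks with positive sign and with negative sign.
W+ = 4 + 1 + 8 + 9 + 4 = 26
W- = 6.5 + 10 + 2 + 4 + 6.5 = 29
(Check: W+ + W- = 55 should equal n(n+1)/2 = 55.)
Step 4: Test statistic W = min(W+, W-) = 26.
Step 5: Ties in |d|, so use the tie-corrected normal approximation.
        E[W] = n(n+1)/4 = 10*11/4 = 27.5.
        Tie groups: |d|=4 (t=3), |d|=5 (t=2); sum(t^3 - t) = 30.
        Var[W] = n(n+1)(2n+1)/24 - sum(t^3-t)/48 = 2310/24 - 30/48 = 95.625.
        z = (W - E[W]) / sqrt(Var[W]) = (26 - 27.5) / 9.7788 = -0.1534.
        Two-sided p = 2*Phi(z) = 0.878088.
Step 6: alpha = 0.1. fail to reject H0.

W+ = 26, W- = 29, W = min = 26, p = 0.878088, fail to reject H0.


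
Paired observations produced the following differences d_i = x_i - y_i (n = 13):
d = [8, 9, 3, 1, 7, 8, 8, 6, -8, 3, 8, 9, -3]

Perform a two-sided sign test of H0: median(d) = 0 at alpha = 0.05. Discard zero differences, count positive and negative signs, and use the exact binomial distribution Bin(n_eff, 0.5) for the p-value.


Step 1: Discard zero differences. Original n = 13; n_eff = number of nonzero differences = 13.
Nonzero differences (with sign): +8, +9, +3, +1, +7, +8, +8, +6, -8, +3, +8, +9, -3
Step 2: Count signs: positive = 11, negative = 2.
Step 3: Under H0: P(positive) = 0.5, so the number of positives S ~ Bin(13, 0.5).
Step 4: Two-sided exact p-value = sum of Bin(13,0.5) probabilities at or below the observed probability = 0.022461.
Step 5: alpha = 0.05. reject H0.

n_eff = 13, pos = 11, neg = 2, p = 0.022461, reject H0.


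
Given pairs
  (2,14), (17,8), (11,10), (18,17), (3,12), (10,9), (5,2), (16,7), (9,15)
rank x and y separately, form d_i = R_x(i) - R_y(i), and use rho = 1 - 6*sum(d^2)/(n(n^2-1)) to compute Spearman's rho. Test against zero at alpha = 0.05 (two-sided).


Step 1: Rank x and y separately (midranks; no ties here).
rank(x): 2->1, 17->8, 11->6, 18->9, 3->2, 10->5, 5->3, 16->7, 9->4
rank(y): 14->7, 8->3, 10->5, 17->9, 12->6, 9->4, 2->1, 7->2, 15->8
Step 2: d_i = R_x(i) - R_y(i); compute d_i^2.
  (1-7)^2=36, (8-3)^2=25, (6-5)^2=1, (9-9)^2=0, (2-6)^2=16, (5-4)^2=1, (3-1)^2=4, (7-2)^2=25, (4-8)^2=16
sum(d^2) = 124.
Step 3: rho = 1 - 6*124 / (9*(9^2 - 1)) = 1 - 744/720 = -0.033333.
Step 4: Under H0, t = rho * sqrt((n-2)/(1-rho^2)) = -0.0882 ~ t(7).
Step 5: Two-sided p-value from the t-distribution with 7 df = 0.932157.
Step 6: alpha = 0.05. fail to reject H0.

rho = -0.0333, p = 0.932157, fail to reject H0 at alpha = 0.05.


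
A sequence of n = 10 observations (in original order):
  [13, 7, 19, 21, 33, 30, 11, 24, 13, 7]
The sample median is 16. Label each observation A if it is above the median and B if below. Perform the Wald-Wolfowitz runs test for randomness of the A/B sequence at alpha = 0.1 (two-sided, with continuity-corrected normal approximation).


Step 1: Compute median = 16; label A = above, B = below.
Labels in order: BBAAAABABB  (n_A = 5, n_B = 5)
Step 2: Count runs R = 5.
Step 3: Under H0 (random ordering), E[R] = 2*n_A*n_B/(n_A+n_B) + 1 = 2*5*5/10 + 1 = 6.0000.
        Var[R] = 2*n_A*n_B*(2*n_A*n_B - n_A - n_B) / ((n_A+n_B)^2 * (n_A+n_B-1)) = 2000/900 = 2.2222.
        SD[R] = 1.4907.
Step 4: Continuity-corrected z = (R + 0.5 - E[R]) / SD[R] = (5 + 0.5 - 6.0000) / 1.4907 = -0.3354.
Step 5: Two-sided p-value via normal approximation = 2*(1 - Phi(|z|)) = 0.737316.
Step 6: alpha = 0.1. fail to reject H0.

R = 5, z = -0.3354, p = 0.737316, fail to reject H0.


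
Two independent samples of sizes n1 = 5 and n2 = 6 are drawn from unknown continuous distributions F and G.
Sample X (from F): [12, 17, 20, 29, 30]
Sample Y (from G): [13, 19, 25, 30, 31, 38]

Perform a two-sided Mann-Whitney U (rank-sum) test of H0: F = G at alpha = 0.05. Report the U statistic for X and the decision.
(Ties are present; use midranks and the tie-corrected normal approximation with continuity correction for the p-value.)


Step 1: Combine and sort all 11 observations; assign midranks.
sorted (value, group): (12,X), (13,Y), (17,X), (19,Y), (20,X), (25,Y), (29,X), (30,X), (30,Y), (31,Y), (38,Y)
ranks: 12->1, 13->2, 17->3, 19->4, 20->5, 25->6, 29->7, 30->8.5, 30->8.5, 31->10, 38->11
Step 2: Rank sum for X: R1 = 1 + 3 + 5 + 7 + 8.5 = 24.5.
Step 3: U_X = R1 - n1(n1+1)/2 = 24.5 - 5*6/2 = 24.5 - 15 = 9.5.
       U_Y = n1*n2 - U_X = 30 - 9.5 = 20.5.
Step 4: Ties are present, so use the tie-corrected normal approximation (with continuity correction) for the p-value.
Step 5: p-value = 0.360216; compare to alpha = 0.05. fail to reject H0.

U_X = 9.5, p = 0.360216, fail to reject H0 at alpha = 0.05.


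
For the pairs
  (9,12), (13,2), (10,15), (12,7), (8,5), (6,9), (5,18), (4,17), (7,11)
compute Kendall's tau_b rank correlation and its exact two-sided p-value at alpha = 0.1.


Step 1: Enumerate the 36 unordered pairs (i,j) with i<j and classify each by sign(x_j-x_i) * sign(y_j-y_i).
  (1,2):dx=+4,dy=-10->D; (1,3):dx=+1,dy=+3->C; (1,4):dx=+3,dy=-5->D; (1,5):dx=-1,dy=-7->C
  (1,6):dx=-3,dy=-3->C; (1,7):dx=-4,dy=+6->D; (1,8):dx=-5,dy=+5->D; (1,9):dx=-2,dy=-1->C
  (2,3):dx=-3,dy=+13->D; (2,4):dx=-1,dy=+5->D; (2,5):dx=-5,dy=+3->D; (2,6):dx=-7,dy=+7->D
  (2,7):dx=-8,dy=+16->D; (2,8):dx=-9,dy=+15->D; (2,9):dx=-6,dy=+9->D; (3,4):dx=+2,dy=-8->D
  (3,5):dx=-2,dy=-10->C; (3,6):dx=-4,dy=-6->C; (3,7):dx=-5,dy=+3->D; (3,8):dx=-6,dy=+2->D
  (3,9):dx=-3,dy=-4->C; (4,5):dx=-4,dy=-2->C; (4,6):dx=-6,dy=+2->D; (4,7):dx=-7,dy=+11->D
  (4,8):dx=-8,dy=+10->D; (4,9):dx=-5,dy=+4->D; (5,6):dx=-2,dy=+4->D; (5,7):dx=-3,dy=+13->D
  (5,8):dx=-4,dy=+12->D; (5,9):dx=-1,dy=+6->D; (6,7):dx=-1,dy=+9->D; (6,8):dx=-2,dy=+8->D
  (6,9):dx=+1,dy=+2->C; (7,8):dx=-1,dy=-1->C; (7,9):dx=+2,dy=-7->D; (8,9):dx=+3,dy=-6->D
Step 2: C = 10, D = 26, total pairs = 36.
Step 3: tau = (C - D)/(n(n-1)/2) = (10 - 26)/36 = -0.444444.
Step 4: Exact two-sided p-value (enumerate n! = 362880 permutations of y under H0): p = 0.119439.
Step 5: alpha = 0.1. fail to reject H0.

tau_b = -0.4444 (C=10, D=26), p = 0.119439, fail to reject H0.


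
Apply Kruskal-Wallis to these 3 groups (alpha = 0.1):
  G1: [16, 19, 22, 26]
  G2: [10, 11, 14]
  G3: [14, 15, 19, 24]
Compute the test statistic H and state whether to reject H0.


Step 1: Combine all N = 11 observations and assign midranks.
sorted (value, group, rank): (10,G2,1), (11,G2,2), (14,G2,3.5), (14,G3,3.5), (15,G3,5), (16,G1,6), (19,G1,7.5), (19,G3,7.5), (22,G1,9), (24,G3,10), (26,G1,11)
Step 2: Sum ranks within each group.
R_1 = 33.5 (n_1 = 4)
R_2 = 6.5 (n_2 = 3)
R_3 = 26 (n_3 = 4)
Step 3: H = 12/(N(N+1)) * sum(R_i^2/n_i) - 3(N+1)
     = 12/(11*12) * (33.5^2/4 + 6.5^2/3 + 26^2/4) - 3*12
     = 0.090909 * 463.646 - 36
     = 6.149621.
Step 4: Ties present; correction factor C = 1 - 12/(11^3 - 11) = 0.990909. Corrected H = 6.149621 / 0.990909 = 6.206040.
Step 5: Under H0, H ~ chi^2(2); p-value = 0.044913.
Step 6: alpha = 0.1. reject H0.

H = 6.2060, df = 2, p = 0.044913, reject H0.


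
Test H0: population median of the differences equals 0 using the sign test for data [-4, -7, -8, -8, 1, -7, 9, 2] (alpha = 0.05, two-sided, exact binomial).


Step 1: Discard zero differences. Original n = 8; n_eff = number of nonzero differences = 8.
Nonzero differences (with sign): -4, -7, -8, -8, +1, -7, +9, +2
Step 2: Count signs: positive = 3, negative = 5.
Step 3: Under H0: P(positive) = 0.5, so the number of positives S ~ Bin(8, 0.5).
Step 4: Two-sided exact p-value = sum of Bin(8,0.5) probabilities at or below the observed probability = 0.726562.
Step 5: alpha = 0.05. fail to reject H0.

n_eff = 8, pos = 3, neg = 5, p = 0.726562, fail to reject H0.


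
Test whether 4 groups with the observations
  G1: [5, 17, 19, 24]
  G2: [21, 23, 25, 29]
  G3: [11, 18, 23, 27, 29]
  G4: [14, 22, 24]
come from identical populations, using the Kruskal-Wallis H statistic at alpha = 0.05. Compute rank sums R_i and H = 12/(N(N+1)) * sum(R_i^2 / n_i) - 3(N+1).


Step 1: Combine all N = 16 observations and assign midranks.
sorted (value, group, rank): (5,G1,1), (11,G3,2), (14,G4,3), (17,G1,4), (18,G3,5), (19,G1,6), (21,G2,7), (22,G4,8), (23,G2,9.5), (23,G3,9.5), (24,G1,11.5), (24,G4,11.5), (25,G2,13), (27,G3,14), (29,G2,15.5), (29,G3,15.5)
Step 2: Sum ranks within each group.
R_1 = 22.5 (n_1 = 4)
R_2 = 45 (n_2 = 4)
R_3 = 46 (n_3 = 5)
R_4 = 22.5 (n_4 = 3)
Step 3: H = 12/(N(N+1)) * sum(R_i^2/n_i) - 3(N+1)
     = 12/(16*17) * (22.5^2/4 + 45^2/4 + 46^2/5 + 22.5^2/3) - 3*17
     = 0.044118 * 1224.76 - 51
     = 3.033640.
Step 4: Ties present; correction factor C = 1 - 18/(16^3 - 16) = 0.995588. Corrected H = 3.033640 / 0.995588 = 3.047083.
Step 5: Under H0, H ~ chi^2(3); p-value = 0.384423.
Step 6: alpha = 0.05. fail to reject H0.

H = 3.0471, df = 3, p = 0.384423, fail to reject H0.


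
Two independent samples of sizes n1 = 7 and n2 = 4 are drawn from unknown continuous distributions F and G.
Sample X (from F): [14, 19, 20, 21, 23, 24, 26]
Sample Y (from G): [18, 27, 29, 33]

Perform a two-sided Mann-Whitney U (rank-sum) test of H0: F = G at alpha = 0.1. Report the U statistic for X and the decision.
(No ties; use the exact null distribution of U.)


Step 1: Combine and sort all 11 observations; assign midranks.
sorted (value, group): (14,X), (18,Y), (19,X), (20,X), (21,X), (23,X), (24,X), (26,X), (27,Y), (29,Y), (33,Y)
ranks: 14->1, 18->2, 19->3, 20->4, 21->5, 23->6, 24->7, 26->8, 27->9, 29->10, 33->11
Step 2: Rank sum for X: R1 = 1 + 3 + 4 + 5 + 6 + 7 + 8 = 34.
Step 3: U_X = R1 - n1(n1+1)/2 = 34 - 7*8/2 = 34 - 28 = 6.
       U_Y = n1*n2 - U_X = 28 - 6 = 22.
Step 4: No ties, so the exact null distribution of U (based on enumerating the C(11,7) = 330 equally likely rank assignments) gives the two-sided p-value.
Step 5: p-value = 0.163636; compare to alpha = 0.1. fail to reject H0.

U_X = 6, p = 0.163636, fail to reject H0 at alpha = 0.1.


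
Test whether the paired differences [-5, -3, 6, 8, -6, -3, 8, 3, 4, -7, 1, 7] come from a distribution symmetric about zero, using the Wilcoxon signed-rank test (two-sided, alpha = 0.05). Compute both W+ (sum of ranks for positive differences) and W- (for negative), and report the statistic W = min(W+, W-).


Step 1: Drop any zero differences (none here) and take |d_i|.
|d| = [5, 3, 6, 8, 6, 3, 8, 3, 4, 7, 1, 7]
Step 2: Midrank |d_i| (ties get averaged ranks).
ranks: |5|->6, |3|->3, |6|->7.5, |8|->11.5, |6|->7.5, |3|->3, |8|->11.5, |3|->3, |4|->5, |7|->9.5, |1|->1, |7|->9.5
Step 3: Attach original signs; sum ranks with positive sign and with negative sign.
W+ = 7.5 + 11.5 + 11.5 + 3 + 5 + 1 + 9.5 = 49
W- = 6 + 3 + 7.5 + 3 + 9.5 = 29
(Check: W+ + W- = 78 should equal n(n+1)/2 = 78.)
Step 4: Test statistic W = min(W+, W-) = 29.
Step 5: Ties in |d|, so use the tie-corrected normal approximation.
        E[W] = n(n+1)/4 = 12*13/4 = 39.
        Tie groups: |d|=3 (t=3), |d|=6 (t=2), |d|=7 (t=2), |d|=8 (t=2); sum(t^3 - t) = 42.
        Var[W] = n(n+1)(2n+1)/24 - sum(t^3-t)/48 = 3900/24 - 42/48 = 161.625.
        z = (W - E[W]) / sqrt(Var[W]) = (29 - 39) / 12.7132 = -0.7866.
        Two-sided p = 2*Phi(z) = 0.431525.
Step 6: alpha = 0.05. fail to reject H0.

W+ = 49, W- = 29, W = min = 29, p = 0.431525, fail to reject H0.


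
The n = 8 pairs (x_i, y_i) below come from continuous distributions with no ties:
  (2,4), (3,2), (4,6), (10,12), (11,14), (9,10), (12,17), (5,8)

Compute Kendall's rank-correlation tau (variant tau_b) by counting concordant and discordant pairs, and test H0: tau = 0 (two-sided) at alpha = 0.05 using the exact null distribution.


Step 1: Enumerate the 28 unordered pairs (i,j) with i<j and classify each by sign(x_j-x_i) * sign(y_j-y_i).
  (1,2):dx=+1,dy=-2->D; (1,3):dx=+2,dy=+2->C; (1,4):dx=+8,dy=+8->C; (1,5):dx=+9,dy=+10->C
  (1,6):dx=+7,dy=+6->C; (1,7):dx=+10,dy=+13->C; (1,8):dx=+3,dy=+4->C; (2,3):dx=+1,dy=+4->C
  (2,4):dx=+7,dy=+10->C; (2,5):dx=+8,dy=+12->C; (2,6):dx=+6,dy=+8->C; (2,7):dx=+9,dy=+15->C
  (2,8):dx=+2,dy=+6->C; (3,4):dx=+6,dy=+6->C; (3,5):dx=+7,dy=+8->C; (3,6):dx=+5,dy=+4->C
  (3,7):dx=+8,dy=+11->C; (3,8):dx=+1,dy=+2->C; (4,5):dx=+1,dy=+2->C; (4,6):dx=-1,dy=-2->C
  (4,7):dx=+2,dy=+5->C; (4,8):dx=-5,dy=-4->C; (5,6):dx=-2,dy=-4->C; (5,7):dx=+1,dy=+3->C
  (5,8):dx=-6,dy=-6->C; (6,7):dx=+3,dy=+7->C; (6,8):dx=-4,dy=-2->C; (7,8):dx=-7,dy=-9->C
Step 2: C = 27, D = 1, total pairs = 28.
Step 3: tau = (C - D)/(n(n-1)/2) = (27 - 1)/28 = 0.928571.
Step 4: Exact two-sided p-value (enumerate n! = 40320 permutations of y under H0): p = 0.000397.
Step 5: alpha = 0.05. reject H0.

tau_b = 0.9286 (C=27, D=1), p = 0.000397, reject H0.


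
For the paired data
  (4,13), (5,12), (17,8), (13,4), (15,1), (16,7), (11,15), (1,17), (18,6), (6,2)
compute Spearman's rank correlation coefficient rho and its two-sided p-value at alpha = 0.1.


Step 1: Rank x and y separately (midranks; no ties here).
rank(x): 4->2, 5->3, 17->9, 13->6, 15->7, 16->8, 11->5, 1->1, 18->10, 6->4
rank(y): 13->8, 12->7, 8->6, 4->3, 1->1, 7->5, 15->9, 17->10, 6->4, 2->2
Step 2: d_i = R_x(i) - R_y(i); compute d_i^2.
  (2-8)^2=36, (3-7)^2=16, (9-6)^2=9, (6-3)^2=9, (7-1)^2=36, (8-5)^2=9, (5-9)^2=16, (1-10)^2=81, (10-4)^2=36, (4-2)^2=4
sum(d^2) = 252.
Step 3: rho = 1 - 6*252 / (10*(10^2 - 1)) = 1 - 1512/990 = -0.527273.
Step 4: Under H0, t = rho * sqrt((n-2)/(1-rho^2)) = -1.7552 ~ t(8).
Step 5: Two-sided p-value from the t-distribution with 8 df = 0.117308.
Step 6: alpha = 0.1. fail to reject H0.

rho = -0.5273, p = 0.117308, fail to reject H0 at alpha = 0.1.


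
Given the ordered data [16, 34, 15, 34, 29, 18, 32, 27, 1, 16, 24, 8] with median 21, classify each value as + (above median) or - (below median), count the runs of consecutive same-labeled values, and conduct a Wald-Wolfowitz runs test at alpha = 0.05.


Step 1: Compute median = 21; label A = above, B = below.
Labels in order: BABAABAABBAB  (n_A = 6, n_B = 6)
Step 2: Count runs R = 9.
Step 3: Under H0 (random ordering), E[R] = 2*n_A*n_B/(n_A+n_B) + 1 = 2*6*6/12 + 1 = 7.0000.
        Var[R] = 2*n_A*n_B*(2*n_A*n_B - n_A - n_B) / ((n_A+n_B)^2 * (n_A+n_B-1)) = 4320/1584 = 2.7273.
        SD[R] = 1.6514.
Step 4: Continuity-corrected z = (R - 0.5 - E[R]) / SD[R] = (9 - 0.5 - 7.0000) / 1.6514 = 0.9083.
Step 5: Two-sided p-value via normal approximation = 2*(1 - Phi(|z|)) = 0.363722.
Step 6: alpha = 0.05. fail to reject H0.

R = 9, z = 0.9083, p = 0.363722, fail to reject H0.


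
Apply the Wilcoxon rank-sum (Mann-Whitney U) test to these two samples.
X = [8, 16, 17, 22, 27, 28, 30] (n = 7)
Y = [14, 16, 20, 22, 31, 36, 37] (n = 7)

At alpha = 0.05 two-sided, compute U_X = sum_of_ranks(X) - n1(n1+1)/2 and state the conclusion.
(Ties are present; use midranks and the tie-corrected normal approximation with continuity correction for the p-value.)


Step 1: Combine and sort all 14 observations; assign midranks.
sorted (value, group): (8,X), (14,Y), (16,X), (16,Y), (17,X), (20,Y), (22,X), (22,Y), (27,X), (28,X), (30,X), (31,Y), (36,Y), (37,Y)
ranks: 8->1, 14->2, 16->3.5, 16->3.5, 17->5, 20->6, 22->7.5, 22->7.5, 27->9, 28->10, 30->11, 31->12, 36->13, 37->14
Step 2: Rank sum for X: R1 = 1 + 3.5 + 5 + 7.5 + 9 + 10 + 11 = 47.
Step 3: U_X = R1 - n1(n1+1)/2 = 47 - 7*8/2 = 47 - 28 = 19.
       U_Y = n1*n2 - U_X = 49 - 19 = 30.
Step 4: Ties are present, so use the tie-corrected normal approximation (with continuity correction) for the p-value.
Step 5: p-value = 0.521987; compare to alpha = 0.05. fail to reject H0.

U_X = 19, p = 0.521987, fail to reject H0 at alpha = 0.05.


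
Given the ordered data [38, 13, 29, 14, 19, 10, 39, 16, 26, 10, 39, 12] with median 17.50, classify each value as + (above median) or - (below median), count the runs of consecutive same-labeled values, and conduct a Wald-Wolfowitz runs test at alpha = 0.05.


Step 1: Compute median = 17.50; label A = above, B = below.
Labels in order: ABABABABABAB  (n_A = 6, n_B = 6)
Step 2: Count runs R = 12.
Step 3: Under H0 (random ordering), E[R] = 2*n_A*n_B/(n_A+n_B) + 1 = 2*6*6/12 + 1 = 7.0000.
        Var[R] = 2*n_A*n_B*(2*n_A*n_B - n_A - n_B) / ((n_A+n_B)^2 * (n_A+n_B-1)) = 4320/1584 = 2.7273.
        SD[R] = 1.6514.
Step 4: Continuity-corrected z = (R - 0.5 - E[R]) / SD[R] = (12 - 0.5 - 7.0000) / 1.6514 = 2.7249.
Step 5: Two-sided p-value via normal approximation = 2*(1 - Phi(|z|)) = 0.006432.
Step 6: alpha = 0.05. reject H0.

R = 12, z = 2.7249, p = 0.006432, reject H0.


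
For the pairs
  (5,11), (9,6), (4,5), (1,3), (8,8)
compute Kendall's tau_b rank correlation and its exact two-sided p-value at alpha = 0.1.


Step 1: Enumerate the 10 unordered pairs (i,j) with i<j and classify each by sign(x_j-x_i) * sign(y_j-y_i).
  (1,2):dx=+4,dy=-5->D; (1,3):dx=-1,dy=-6->C; (1,4):dx=-4,dy=-8->C; (1,5):dx=+3,dy=-3->D
  (2,3):dx=-5,dy=-1->C; (2,4):dx=-8,dy=-3->C; (2,5):dx=-1,dy=+2->D; (3,4):dx=-3,dy=-2->C
  (3,5):dx=+4,dy=+3->C; (4,5):dx=+7,dy=+5->C
Step 2: C = 7, D = 3, total pairs = 10.
Step 3: tau = (C - D)/(n(n-1)/2) = (7 - 3)/10 = 0.400000.
Step 4: Exact two-sided p-value (enumerate n! = 120 permutations of y under H0): p = 0.483333.
Step 5: alpha = 0.1. fail to reject H0.

tau_b = 0.4000 (C=7, D=3), p = 0.483333, fail to reject H0.


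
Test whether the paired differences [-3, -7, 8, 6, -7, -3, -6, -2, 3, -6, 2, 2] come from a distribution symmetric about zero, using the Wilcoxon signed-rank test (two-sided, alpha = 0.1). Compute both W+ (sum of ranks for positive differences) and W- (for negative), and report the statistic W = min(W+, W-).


Step 1: Drop any zero differences (none here) and take |d_i|.
|d| = [3, 7, 8, 6, 7, 3, 6, 2, 3, 6, 2, 2]
Step 2: Midrank |d_i| (ties get averaged ranks).
ranks: |3|->5, |7|->10.5, |8|->12, |6|->8, |7|->10.5, |3|->5, |6|->8, |2|->2, |3|->5, |6|->8, |2|->2, |2|->2
Step 3: Attach original signs; sum ranks with positive sign and with negative sign.
W+ = 12 + 8 + 5 + 2 + 2 = 29
W- = 5 + 10.5 + 10.5 + 5 + 8 + 2 + 8 = 49
(Check: W+ + W- = 78 should equal n(n+1)/2 = 78.)
Step 4: Test statistic W = min(W+, W-) = 29.
Step 5: Ties in |d|, so use the tie-corrected normal approximation.
        E[W] = n(n+1)/4 = 12*13/4 = 39.
        Tie groups: |d|=2 (t=3), |d|=3 (t=3), |d|=6 (t=3), |d|=7 (t=2); sum(t^3 - t) = 78.
        Var[W] = n(n+1)(2n+1)/24 - sum(t^3-t)/48 = 3900/24 - 78/48 = 160.875.
        z = (W - E[W]) / sqrt(Var[W]) = (29 - 39) / 12.6837 = -0.7884.
        Two-sided p = 2*Phi(z) = 0.430453.
Step 6: alpha = 0.1. fail to reject H0.

W+ = 29, W- = 49, W = min = 29, p = 0.430453, fail to reject H0.


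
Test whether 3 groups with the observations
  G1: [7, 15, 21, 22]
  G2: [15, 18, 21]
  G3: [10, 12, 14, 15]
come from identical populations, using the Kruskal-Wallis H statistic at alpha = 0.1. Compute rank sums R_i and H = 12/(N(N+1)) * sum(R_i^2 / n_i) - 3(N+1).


Step 1: Combine all N = 11 observations and assign midranks.
sorted (value, group, rank): (7,G1,1), (10,G3,2), (12,G3,3), (14,G3,4), (15,G1,6), (15,G2,6), (15,G3,6), (18,G2,8), (21,G1,9.5), (21,G2,9.5), (22,G1,11)
Step 2: Sum ranks within each group.
R_1 = 27.5 (n_1 = 4)
R_2 = 23.5 (n_2 = 3)
R_3 = 15 (n_3 = 4)
Step 3: H = 12/(N(N+1)) * sum(R_i^2/n_i) - 3(N+1)
     = 12/(11*12) * (27.5^2/4 + 23.5^2/3 + 15^2/4) - 3*12
     = 0.090909 * 429.396 - 36
     = 3.035985.
Step 4: Ties present; correction factor C = 1 - 30/(11^3 - 11) = 0.977273. Corrected H = 3.035985 / 0.977273 = 3.106589.
Step 5: Under H0, H ~ chi^2(2); p-value = 0.211550.
Step 6: alpha = 0.1. fail to reject H0.

H = 3.1066, df = 2, p = 0.211550, fail to reject H0.


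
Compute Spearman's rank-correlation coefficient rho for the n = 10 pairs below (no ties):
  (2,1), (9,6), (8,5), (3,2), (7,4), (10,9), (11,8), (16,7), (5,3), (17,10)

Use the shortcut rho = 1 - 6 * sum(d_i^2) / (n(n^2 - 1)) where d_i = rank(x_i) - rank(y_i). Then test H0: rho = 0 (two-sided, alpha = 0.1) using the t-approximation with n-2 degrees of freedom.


Step 1: Rank x and y separately (midranks; no ties here).
rank(x): 2->1, 9->6, 8->5, 3->2, 7->4, 10->7, 11->8, 16->9, 5->3, 17->10
rank(y): 1->1, 6->6, 5->5, 2->2, 4->4, 9->9, 8->8, 7->7, 3->3, 10->10
Step 2: d_i = R_x(i) - R_y(i); compute d_i^2.
  (1-1)^2=0, (6-6)^2=0, (5-5)^2=0, (2-2)^2=0, (4-4)^2=0, (7-9)^2=4, (8-8)^2=0, (9-7)^2=4, (3-3)^2=0, (10-10)^2=0
sum(d^2) = 8.
Step 3: rho = 1 - 6*8 / (10*(10^2 - 1)) = 1 - 48/990 = 0.951515.
Step 4: Under H0, t = rho * sqrt((n-2)/(1-rho^2)) = 8.7493 ~ t(8).
Step 5: Two-sided p-value from the t-distribution with 8 df = 0.000023.
Step 6: alpha = 0.1. reject H0.

rho = 0.9515, p = 0.000023, reject H0 at alpha = 0.1.


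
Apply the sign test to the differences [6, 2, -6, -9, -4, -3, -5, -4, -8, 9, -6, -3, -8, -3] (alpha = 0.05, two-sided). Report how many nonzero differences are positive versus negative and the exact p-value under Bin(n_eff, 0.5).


Step 1: Discard zero differences. Original n = 14; n_eff = number of nonzero differences = 14.
Nonzero differences (with sign): +6, +2, -6, -9, -4, -3, -5, -4, -8, +9, -6, -3, -8, -3
Step 2: Count signs: positive = 3, negative = 11.
Step 3: Under H0: P(positive) = 0.5, so the number of positives S ~ Bin(14, 0.5).
Step 4: Two-sided exact p-value = sum of Bin(14,0.5) probabilities at or below the observed probability = 0.057373.
Step 5: alpha = 0.05. fail to reject H0.

n_eff = 14, pos = 3, neg = 11, p = 0.057373, fail to reject H0.


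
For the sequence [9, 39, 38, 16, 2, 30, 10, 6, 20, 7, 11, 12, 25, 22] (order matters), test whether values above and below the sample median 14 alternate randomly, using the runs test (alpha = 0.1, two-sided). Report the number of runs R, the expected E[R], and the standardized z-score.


Step 1: Compute median = 14; label A = above, B = below.
Labels in order: BAAABABBABBBAA  (n_A = 7, n_B = 7)
Step 2: Count runs R = 8.
Step 3: Under H0 (random ordering), E[R] = 2*n_A*n_B/(n_A+n_B) + 1 = 2*7*7/14 + 1 = 8.0000.
        Var[R] = 2*n_A*n_B*(2*n_A*n_B - n_A - n_B) / ((n_A+n_B)^2 * (n_A+n_B-1)) = 8232/2548 = 3.2308.
        SD[R] = 1.7974.
Step 4: R = E[R], so z = 0 with no continuity correction.
Step 5: Two-sided p-value via normal approximation = 2*(1 - Phi(|z|)) = 1.000000.
Step 6: alpha = 0.1. fail to reject H0.

R = 8, z = 0.0000, p = 1.000000, fail to reject H0.


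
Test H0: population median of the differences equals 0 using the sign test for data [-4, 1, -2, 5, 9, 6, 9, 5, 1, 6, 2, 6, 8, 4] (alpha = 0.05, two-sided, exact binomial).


Step 1: Discard zero differences. Original n = 14; n_eff = number of nonzero differences = 14.
Nonzero differences (with sign): -4, +1, -2, +5, +9, +6, +9, +5, +1, +6, +2, +6, +8, +4
Step 2: Count signs: positive = 12, negative = 2.
Step 3: Under H0: P(positive) = 0.5, so the number of positives S ~ Bin(14, 0.5).
Step 4: Two-sided exact p-value = sum of Bin(14,0.5) probabilities at or below the observed probability = 0.012939.
Step 5: alpha = 0.05. reject H0.

n_eff = 14, pos = 12, neg = 2, p = 0.012939, reject H0.


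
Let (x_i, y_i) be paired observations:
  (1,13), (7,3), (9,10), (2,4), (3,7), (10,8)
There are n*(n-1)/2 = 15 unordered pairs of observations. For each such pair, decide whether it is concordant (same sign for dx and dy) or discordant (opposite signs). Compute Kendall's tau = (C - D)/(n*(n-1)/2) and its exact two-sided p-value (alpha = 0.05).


Step 1: Enumerate the 15 unordered pairs (i,j) with i<j and classify each by sign(x_j-x_i) * sign(y_j-y_i).
  (1,2):dx=+6,dy=-10->D; (1,3):dx=+8,dy=-3->D; (1,4):dx=+1,dy=-9->D; (1,5):dx=+2,dy=-6->D
  (1,6):dx=+9,dy=-5->D; (2,3):dx=+2,dy=+7->C; (2,4):dx=-5,dy=+1->D; (2,5):dx=-4,dy=+4->D
  (2,6):dx=+3,dy=+5->C; (3,4):dx=-7,dy=-6->C; (3,5):dx=-6,dy=-3->C; (3,6):dx=+1,dy=-2->D
  (4,5):dx=+1,dy=+3->C; (4,6):dx=+8,dy=+4->C; (5,6):dx=+7,dy=+1->C
Step 2: C = 7, D = 8, total pairs = 15.
Step 3: tau = (C - D)/(n(n-1)/2) = (7 - 8)/15 = -0.066667.
Step 4: Exact two-sided p-value (enumerate n! = 720 permutations of y under H0): p = 1.000000.
Step 5: alpha = 0.05. fail to reject H0.

tau_b = -0.0667 (C=7, D=8), p = 1.000000, fail to reject H0.


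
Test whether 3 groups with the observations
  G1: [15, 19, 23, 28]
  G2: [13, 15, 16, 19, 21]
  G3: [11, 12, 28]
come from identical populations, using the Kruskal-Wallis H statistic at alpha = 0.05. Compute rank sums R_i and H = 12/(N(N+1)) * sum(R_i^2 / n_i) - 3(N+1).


Step 1: Combine all N = 12 observations and assign midranks.
sorted (value, group, rank): (11,G3,1), (12,G3,2), (13,G2,3), (15,G1,4.5), (15,G2,4.5), (16,G2,6), (19,G1,7.5), (19,G2,7.5), (21,G2,9), (23,G1,10), (28,G1,11.5), (28,G3,11.5)
Step 2: Sum ranks within each group.
R_1 = 33.5 (n_1 = 4)
R_2 = 30 (n_2 = 5)
R_3 = 14.5 (n_3 = 3)
Step 3: H = 12/(N(N+1)) * sum(R_i^2/n_i) - 3(N+1)
     = 12/(12*13) * (33.5^2/4 + 30^2/5 + 14.5^2/3) - 3*13
     = 0.076923 * 530.646 - 39
     = 1.818910.
Step 4: Ties present; correction factor C = 1 - 18/(12^3 - 12) = 0.989510. Corrected H = 1.818910 / 0.989510 = 1.838192.
Step 5: Under H0, H ~ chi^2(2); p-value = 0.398879.
Step 6: alpha = 0.05. fail to reject H0.

H = 1.8382, df = 2, p = 0.398879, fail to reject H0.


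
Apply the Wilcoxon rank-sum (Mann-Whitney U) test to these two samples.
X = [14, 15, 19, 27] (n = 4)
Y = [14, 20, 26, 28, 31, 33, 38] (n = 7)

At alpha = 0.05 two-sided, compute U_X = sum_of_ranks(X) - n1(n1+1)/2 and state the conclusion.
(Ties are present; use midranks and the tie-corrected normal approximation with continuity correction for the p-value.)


Step 1: Combine and sort all 11 observations; assign midranks.
sorted (value, group): (14,X), (14,Y), (15,X), (19,X), (20,Y), (26,Y), (27,X), (28,Y), (31,Y), (33,Y), (38,Y)
ranks: 14->1.5, 14->1.5, 15->3, 19->4, 20->5, 26->6, 27->7, 28->8, 31->9, 33->10, 38->11
Step 2: Rank sum for X: R1 = 1.5 + 3 + 4 + 7 = 15.5.
Step 3: U_X = R1 - n1(n1+1)/2 = 15.5 - 4*5/2 = 15.5 - 10 = 5.5.
       U_Y = n1*n2 - U_X = 28 - 5.5 = 22.5.
Step 4: Ties are present, so use the tie-corrected normal approximation (with continuity correction) for the p-value.
Step 5: p-value = 0.129695; compare to alpha = 0.05. fail to reject H0.

U_X = 5.5, p = 0.129695, fail to reject H0 at alpha = 0.05.


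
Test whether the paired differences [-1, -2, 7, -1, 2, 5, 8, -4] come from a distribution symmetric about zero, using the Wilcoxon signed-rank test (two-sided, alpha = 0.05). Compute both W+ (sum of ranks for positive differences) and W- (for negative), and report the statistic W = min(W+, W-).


Step 1: Drop any zero differences (none here) and take |d_i|.
|d| = [1, 2, 7, 1, 2, 5, 8, 4]
Step 2: Midrank |d_i| (ties get averaged ranks).
ranks: |1|->1.5, |2|->3.5, |7|->7, |1|->1.5, |2|->3.5, |5|->6, |8|->8, |4|->5
Step 3: Attach original signs; sum ranks with positive sign and with negative sign.
W+ = 7 + 3.5 + 6 + 8 = 24.5
W- = 1.5 + 3.5 + 1.5 + 5 = 11.5
(Check: W+ + W- = 36 should equal n(n+1)/2 = 36.)
Step 4: Test statistic W = min(W+, W-) = 11.5.
Step 5: Ties in |d|, so use the tie-corrected normal approximation.
        E[W] = n(n+1)/4 = 8*9/4 = 18.
        Tie groups: |d|=1 (t=2), |d|=2 (t=2); sum(t^3 - t) = 12.
        Var[W] = n(n+1)(2n+1)/24 - sum(t^3-t)/48 = 1224/24 - 12/48 = 50.75.
        z = (W - E[W]) / sqrt(Var[W]) = (11.5 - 18) / 7.1239 = -0.9124.
        Two-sided p = 2*Phi(z) = 0.361547.
Step 6: alpha = 0.05. fail to reject H0.

W+ = 24.5, W- = 11.5, W = min = 11.5, p = 0.361547, fail to reject H0.


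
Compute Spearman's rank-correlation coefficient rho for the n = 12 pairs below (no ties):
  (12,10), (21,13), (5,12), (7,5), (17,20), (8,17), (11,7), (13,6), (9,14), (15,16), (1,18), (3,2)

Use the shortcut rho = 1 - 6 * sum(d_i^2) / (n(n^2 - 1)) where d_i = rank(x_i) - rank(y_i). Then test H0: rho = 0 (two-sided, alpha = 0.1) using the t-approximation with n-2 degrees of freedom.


Step 1: Rank x and y separately (midranks; no ties here).
rank(x): 12->8, 21->12, 5->3, 7->4, 17->11, 8->5, 11->7, 13->9, 9->6, 15->10, 1->1, 3->2
rank(y): 10->5, 13->7, 12->6, 5->2, 20->12, 17->10, 7->4, 6->3, 14->8, 16->9, 18->11, 2->1
Step 2: d_i = R_x(i) - R_y(i); compute d_i^2.
  (8-5)^2=9, (12-7)^2=25, (3-6)^2=9, (4-2)^2=4, (11-12)^2=1, (5-10)^2=25, (7-4)^2=9, (9-3)^2=36, (6-8)^2=4, (10-9)^2=1, (1-11)^2=100, (2-1)^2=1
sum(d^2) = 224.
Step 3: rho = 1 - 6*224 / (12*(12^2 - 1)) = 1 - 1344/1716 = 0.216783.
Step 4: Under H0, t = rho * sqrt((n-2)/(1-rho^2)) = 0.7022 ~ t(10).
Step 5: Two-sided p-value from the t-distribution with 10 df = 0.498556.
Step 6: alpha = 0.1. fail to reject H0.

rho = 0.2168, p = 0.498556, fail to reject H0 at alpha = 0.1.


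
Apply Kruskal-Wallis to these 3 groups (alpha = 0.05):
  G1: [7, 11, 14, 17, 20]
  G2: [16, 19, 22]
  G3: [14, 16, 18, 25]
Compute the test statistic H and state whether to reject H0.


Step 1: Combine all N = 12 observations and assign midranks.
sorted (value, group, rank): (7,G1,1), (11,G1,2), (14,G1,3.5), (14,G3,3.5), (16,G2,5.5), (16,G3,5.5), (17,G1,7), (18,G3,8), (19,G2,9), (20,G1,10), (22,G2,11), (25,G3,12)
Step 2: Sum ranks within each group.
R_1 = 23.5 (n_1 = 5)
R_2 = 25.5 (n_2 = 3)
R_3 = 29 (n_3 = 4)
Step 3: H = 12/(N(N+1)) * sum(R_i^2/n_i) - 3(N+1)
     = 12/(12*13) * (23.5^2/5 + 25.5^2/3 + 29^2/4) - 3*13
     = 0.076923 * 537.45 - 39
     = 2.342308.
Step 4: Ties present; correction factor C = 1 - 12/(12^3 - 12) = 0.993007. Corrected H = 2.342308 / 0.993007 = 2.358803.
Step 5: Under H0, H ~ chi^2(2); p-value = 0.307463.
Step 6: alpha = 0.05. fail to reject H0.

H = 2.3588, df = 2, p = 0.307463, fail to reject H0.


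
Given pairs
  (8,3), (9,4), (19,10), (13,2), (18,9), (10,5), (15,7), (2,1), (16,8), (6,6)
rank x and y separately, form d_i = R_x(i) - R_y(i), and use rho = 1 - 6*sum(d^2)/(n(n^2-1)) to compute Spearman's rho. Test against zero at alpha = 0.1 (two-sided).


Step 1: Rank x and y separately (midranks; no ties here).
rank(x): 8->3, 9->4, 19->10, 13->6, 18->9, 10->5, 15->7, 2->1, 16->8, 6->2
rank(y): 3->3, 4->4, 10->10, 2->2, 9->9, 5->5, 7->7, 1->1, 8->8, 6->6
Step 2: d_i = R_x(i) - R_y(i); compute d_i^2.
  (3-3)^2=0, (4-4)^2=0, (10-10)^2=0, (6-2)^2=16, (9-9)^2=0, (5-5)^2=0, (7-7)^2=0, (1-1)^2=0, (8-8)^2=0, (2-6)^2=16
sum(d^2) = 32.
Step 3: rho = 1 - 6*32 / (10*(10^2 - 1)) = 1 - 192/990 = 0.806061.
Step 4: Under H0, t = rho * sqrt((n-2)/(1-rho^2)) = 3.8522 ~ t(8).
Step 5: Two-sided p-value from the t-distribution with 8 df = 0.004862.
Step 6: alpha = 0.1. reject H0.

rho = 0.8061, p = 0.004862, reject H0 at alpha = 0.1.


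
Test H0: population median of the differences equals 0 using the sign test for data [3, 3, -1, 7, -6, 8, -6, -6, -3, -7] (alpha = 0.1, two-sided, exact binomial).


Step 1: Discard zero differences. Original n = 10; n_eff = number of nonzero differences = 10.
Nonzero differences (with sign): +3, +3, -1, +7, -6, +8, -6, -6, -3, -7
Step 2: Count signs: positive = 4, negative = 6.
Step 3: Under H0: P(positive) = 0.5, so the number of positives S ~ Bin(10, 0.5).
Step 4: Two-sided exact p-value = sum of Bin(10,0.5) probabilities at or below the observed probability = 0.753906.
Step 5: alpha = 0.1. fail to reject H0.

n_eff = 10, pos = 4, neg = 6, p = 0.753906, fail to reject H0.


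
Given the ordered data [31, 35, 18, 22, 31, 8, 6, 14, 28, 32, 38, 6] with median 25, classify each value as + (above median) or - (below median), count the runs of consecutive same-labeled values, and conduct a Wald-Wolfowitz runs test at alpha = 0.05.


Step 1: Compute median = 25; label A = above, B = below.
Labels in order: AABBABBBAAAB  (n_A = 6, n_B = 6)
Step 2: Count runs R = 6.
Step 3: Under H0 (random ordering), E[R] = 2*n_A*n_B/(n_A+n_B) + 1 = 2*6*6/12 + 1 = 7.0000.
        Var[R] = 2*n_A*n_B*(2*n_A*n_B - n_A - n_B) / ((n_A+n_B)^2 * (n_A+n_B-1)) = 4320/1584 = 2.7273.
        SD[R] = 1.6514.
Step 4: Continuity-corrected z = (R + 0.5 - E[R]) / SD[R] = (6 + 0.5 - 7.0000) / 1.6514 = -0.3028.
Step 5: Two-sided p-value via normal approximation = 2*(1 - Phi(|z|)) = 0.762069.
Step 6: alpha = 0.05. fail to reject H0.

R = 6, z = -0.3028, p = 0.762069, fail to reject H0.


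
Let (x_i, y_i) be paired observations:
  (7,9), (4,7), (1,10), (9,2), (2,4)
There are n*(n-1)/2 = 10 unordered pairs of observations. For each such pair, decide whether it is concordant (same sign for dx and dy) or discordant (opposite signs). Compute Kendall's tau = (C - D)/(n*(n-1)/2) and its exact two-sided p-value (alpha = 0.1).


Step 1: Enumerate the 10 unordered pairs (i,j) with i<j and classify each by sign(x_j-x_i) * sign(y_j-y_i).
  (1,2):dx=-3,dy=-2->C; (1,3):dx=-6,dy=+1->D; (1,4):dx=+2,dy=-7->D; (1,5):dx=-5,dy=-5->C
  (2,3):dx=-3,dy=+3->D; (2,4):dx=+5,dy=-5->D; (2,5):dx=-2,dy=-3->C; (3,4):dx=+8,dy=-8->D
  (3,5):dx=+1,dy=-6->D; (4,5):dx=-7,dy=+2->D
Step 2: C = 3, D = 7, total pairs = 10.
Step 3: tau = (C - D)/(n(n-1)/2) = (3 - 7)/10 = -0.400000.
Step 4: Exact two-sided p-value (enumerate n! = 120 permutations of y under H0): p = 0.483333.
Step 5: alpha = 0.1. fail to reject H0.

tau_b = -0.4000 (C=3, D=7), p = 0.483333, fail to reject H0.


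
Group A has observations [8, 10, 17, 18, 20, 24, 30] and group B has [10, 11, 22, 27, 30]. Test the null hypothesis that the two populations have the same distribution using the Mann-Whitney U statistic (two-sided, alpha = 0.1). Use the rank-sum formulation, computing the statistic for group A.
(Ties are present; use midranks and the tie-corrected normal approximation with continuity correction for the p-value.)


Step 1: Combine and sort all 12 observations; assign midranks.
sorted (value, group): (8,X), (10,X), (10,Y), (11,Y), (17,X), (18,X), (20,X), (22,Y), (24,X), (27,Y), (30,X), (30,Y)
ranks: 8->1, 10->2.5, 10->2.5, 11->4, 17->5, 18->6, 20->7, 22->8, 24->9, 27->10, 30->11.5, 30->11.5
Step 2: Rank sum for X: R1 = 1 + 2.5 + 5 + 6 + 7 + 9 + 11.5 = 42.
Step 3: U_X = R1 - n1(n1+1)/2 = 42 - 7*8/2 = 42 - 28 = 14.
       U_Y = n1*n2 - U_X = 35 - 14 = 21.
Step 4: Ties are present, so use the tie-corrected normal approximation (with continuity correction) for the p-value.
Step 5: p-value = 0.624905; compare to alpha = 0.1. fail to reject H0.

U_X = 14, p = 0.624905, fail to reject H0 at alpha = 0.1.
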